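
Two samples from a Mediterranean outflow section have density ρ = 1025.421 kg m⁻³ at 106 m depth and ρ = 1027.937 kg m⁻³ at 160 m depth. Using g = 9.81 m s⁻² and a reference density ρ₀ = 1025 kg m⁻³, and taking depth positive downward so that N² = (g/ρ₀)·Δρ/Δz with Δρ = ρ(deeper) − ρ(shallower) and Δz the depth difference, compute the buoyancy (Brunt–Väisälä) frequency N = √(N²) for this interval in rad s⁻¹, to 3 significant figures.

Δρ = 1027.937 − 1025.421 = 2.516 kg m⁻³ over Δz = 160 − 106 = 54 m.
N² = (9.81/1025) × (2.516/54) = 4.4593 × 10⁻⁴ s⁻².
N = √(4.4593 × 10⁻⁴) = 0.021117 rad s⁻¹ ≈ 0.0211 rad s⁻¹.

0.0211 rad s⁻¹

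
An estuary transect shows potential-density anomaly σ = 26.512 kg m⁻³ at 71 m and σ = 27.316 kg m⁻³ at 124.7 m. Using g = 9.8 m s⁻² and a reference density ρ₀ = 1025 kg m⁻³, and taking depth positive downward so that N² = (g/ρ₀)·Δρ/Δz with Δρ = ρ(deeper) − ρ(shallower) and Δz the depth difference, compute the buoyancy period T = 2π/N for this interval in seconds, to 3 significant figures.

Δρ = 1027.316 − 1026.512 = 0.804 kg m⁻³ over Δz = 124.7 − 71 = 53.7 m.
N² = (9.8/1025) × (0.804/53.7) = 1.4315 × 10⁻⁴ s⁻².
N = √(1.4315 × 10⁻⁴) = 0.011965 rad s⁻¹, so T = 2π/N = 525.13 s ≈ 525 s.

525 s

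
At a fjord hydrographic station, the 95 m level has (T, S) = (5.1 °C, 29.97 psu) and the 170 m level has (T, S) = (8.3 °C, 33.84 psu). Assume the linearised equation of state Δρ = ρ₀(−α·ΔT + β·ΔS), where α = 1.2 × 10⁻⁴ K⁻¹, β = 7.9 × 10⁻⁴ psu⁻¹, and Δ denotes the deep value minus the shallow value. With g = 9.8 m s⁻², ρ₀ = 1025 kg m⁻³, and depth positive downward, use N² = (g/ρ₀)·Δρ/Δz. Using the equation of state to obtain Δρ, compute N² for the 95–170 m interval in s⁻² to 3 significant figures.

3.49 × 10⁻⁴ s⁻²

ΔT = +3.2 K, ΔS = +3.87 psu (deep − shallow).
Δρ/ρ₀ = −αΔT + βΔS = -3.84 × 10⁻⁴ + 3.0573 × 10⁻³ = 2.6733 × 10⁻³, so Δρ ≈ 2.740 kg m⁻³.
N² = (g/ρ₀)·Δρ/Δz = g·(Δρ/ρ₀)/Δz = 9.8 × 2.6733 × 10⁻³ / 75 = 3.4931 × 10⁻⁴ s⁻² ≈ 3.49 × 10⁻⁴ s⁻².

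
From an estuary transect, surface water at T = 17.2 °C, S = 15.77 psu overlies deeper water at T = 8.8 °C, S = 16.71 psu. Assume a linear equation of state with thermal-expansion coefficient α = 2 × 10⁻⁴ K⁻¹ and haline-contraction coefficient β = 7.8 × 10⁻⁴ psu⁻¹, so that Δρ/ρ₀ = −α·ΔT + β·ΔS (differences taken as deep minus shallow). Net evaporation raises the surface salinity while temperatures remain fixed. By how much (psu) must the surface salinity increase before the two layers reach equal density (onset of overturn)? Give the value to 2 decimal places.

3.09 psu

Neutral buoyancy requires −α(T_deep − T_surf) + β(S_deep − S_surf′) = 0.
S_surf′ = S_deep − (α/β)·ΔT = 16.71 − (2 × 10⁻⁴/7.8 × 10⁻⁴)·(-8.4) = 18.8638 psu.
Increase required: 18.8638 − 15.77 = 3.0938 psu.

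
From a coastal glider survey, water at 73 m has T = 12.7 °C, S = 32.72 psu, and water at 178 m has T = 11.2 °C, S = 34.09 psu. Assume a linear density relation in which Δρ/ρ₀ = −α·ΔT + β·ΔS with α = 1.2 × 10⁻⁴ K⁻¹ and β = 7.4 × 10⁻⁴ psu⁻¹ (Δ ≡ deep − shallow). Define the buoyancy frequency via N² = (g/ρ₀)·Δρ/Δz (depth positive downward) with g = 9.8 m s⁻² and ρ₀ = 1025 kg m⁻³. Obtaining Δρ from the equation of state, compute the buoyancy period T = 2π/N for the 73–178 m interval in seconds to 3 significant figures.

595 s

ΔT = -1.5 K, ΔS = +1.37 psu (deep − shallow).
Δρ/ρ₀ = −αΔT + βΔS = 1.80 × 10⁻⁴ + 1.0138 × 10⁻³ = 1.1938 × 10⁻³, so Δρ ≈ 1.224 kg m⁻³.
N² = (g/ρ₀)·Δρ/Δz = g·(Δρ/ρ₀)/Δz = 9.8 × 1.1938 × 10⁻³ / 105 = 1.1142 × 10⁻⁴ s⁻².
N = √(1.1142 × 10⁻⁴) = 0.010556 rad s⁻¹ → T = 2π/N = 595.22 s ≈ 595 s.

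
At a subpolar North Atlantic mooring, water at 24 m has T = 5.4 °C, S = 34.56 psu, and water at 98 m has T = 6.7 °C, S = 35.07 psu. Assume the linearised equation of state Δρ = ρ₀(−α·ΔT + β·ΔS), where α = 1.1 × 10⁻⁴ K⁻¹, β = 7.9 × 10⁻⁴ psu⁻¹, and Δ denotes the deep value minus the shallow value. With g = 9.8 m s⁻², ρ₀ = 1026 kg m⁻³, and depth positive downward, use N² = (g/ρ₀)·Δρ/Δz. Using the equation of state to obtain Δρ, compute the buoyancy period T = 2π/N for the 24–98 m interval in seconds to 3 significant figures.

1.07 × 10³ s

ΔT = +1.3 K, ΔS = +0.51 psu (deep − shallow).
Δρ/ρ₀ = −αΔT + βΔS = -1.43 × 10⁻⁴ + 4.029 × 10⁻⁴ = 2.599 × 10⁻⁴, so Δρ ≈ 0.2667 kg m⁻³.
N² = (g/ρ₀)·Δρ/Δz = g·(Δρ/ρ₀)/Δz = 9.8 × 2.599 × 10⁻⁴ / 74 = 3.4419 × 10⁻⁵ s⁻².
N = √(3.4419 × 10⁻⁵) = 5.8668 × 10⁻³ rad s⁻¹ → T = 2π/N = 1.0710 × 10³ s ≈ 1.07 × 10³ s.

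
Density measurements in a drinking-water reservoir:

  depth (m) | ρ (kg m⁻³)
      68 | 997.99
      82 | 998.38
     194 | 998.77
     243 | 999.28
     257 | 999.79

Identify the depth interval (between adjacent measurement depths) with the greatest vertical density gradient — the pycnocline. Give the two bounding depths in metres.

Compute the density gradient over each adjacent pair:
  68–82 m: Δρ/Δz = 0.39/14 = 0.028 kg m⁻⁴
  82–194 m: Δρ/Δz = 0.39/112 = 3.5 × 10⁻³ kg m⁻⁴
  194–243 m: Δρ/Δz = 0.51/49 = 0.010 kg m⁻⁴
  243–257 m: Δρ/Δz = 0.51/14 = 0.036 kg m⁻⁴
The largest gradient is in the 243–257 m interval — the pycnocline.

243–257 m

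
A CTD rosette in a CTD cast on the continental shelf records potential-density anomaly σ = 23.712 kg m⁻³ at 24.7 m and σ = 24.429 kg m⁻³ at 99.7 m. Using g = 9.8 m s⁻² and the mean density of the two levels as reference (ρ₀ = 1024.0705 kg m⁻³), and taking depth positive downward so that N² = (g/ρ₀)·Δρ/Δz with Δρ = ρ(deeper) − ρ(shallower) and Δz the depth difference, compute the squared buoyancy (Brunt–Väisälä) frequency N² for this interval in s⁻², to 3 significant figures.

Δρ = 1024.429 − 1023.712 = 0.717 kg m⁻³ over Δz = 99.7 − 24.7 = 75 m.
N² = (9.8/1024.0705) × (0.717/75) = 9.1486 × 10⁻⁵ s⁻² ≈ 9.15 × 10⁻⁵ s⁻².

9.15 × 10⁻⁵ s⁻²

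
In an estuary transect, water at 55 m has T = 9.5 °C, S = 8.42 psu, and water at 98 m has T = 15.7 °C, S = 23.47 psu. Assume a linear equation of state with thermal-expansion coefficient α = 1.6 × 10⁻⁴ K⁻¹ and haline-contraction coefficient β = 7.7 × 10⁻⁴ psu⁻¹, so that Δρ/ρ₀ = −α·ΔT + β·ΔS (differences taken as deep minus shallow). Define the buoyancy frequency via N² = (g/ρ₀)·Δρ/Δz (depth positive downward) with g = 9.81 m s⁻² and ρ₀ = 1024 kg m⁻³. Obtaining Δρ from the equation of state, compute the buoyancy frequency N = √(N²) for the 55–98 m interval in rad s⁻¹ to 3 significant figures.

ΔT = +6.2 K, ΔS = +15.05 psu (deep − shallow).
Δρ/ρ₀ = −αΔT + βΔS = -9.92 × 10⁻⁴ + 0.0115885 = 0.0105965, so Δρ ≈ 10.85 kg m⁻³.
N² = (g/ρ₀)·Δρ/Δz = g·(Δρ/ρ₀)/Δz = 9.81 × 0.0105965 / 43 = 2.4175 × 10⁻³ s⁻².
N = √(2.4175 × 10⁻³) = 0.049168 rad s⁻¹ ≈ 0.0492 rad s⁻¹.

0.0492 rad s⁻¹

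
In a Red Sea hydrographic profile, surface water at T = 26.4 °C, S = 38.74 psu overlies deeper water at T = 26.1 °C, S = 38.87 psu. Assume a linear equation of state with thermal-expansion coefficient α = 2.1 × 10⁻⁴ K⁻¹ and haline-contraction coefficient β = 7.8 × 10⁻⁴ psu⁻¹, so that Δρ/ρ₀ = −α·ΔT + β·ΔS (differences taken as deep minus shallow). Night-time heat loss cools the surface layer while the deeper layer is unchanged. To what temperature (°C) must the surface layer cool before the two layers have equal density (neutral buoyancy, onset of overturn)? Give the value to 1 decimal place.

Neutral buoyancy requires Δρ = 0, i.e. −α(T_deep − T_surf′) + β(S_deep − S_surf) = 0.
T_surf′ = T_deep − (β/α)·ΔS = 26.1 − (7.8 × 10⁻⁴/2.1 × 10⁻⁴)·(+0.13) = 25.617 °C.
Cooling required: 26.4 − (25.617) = 0.783 °C.

25.6 °C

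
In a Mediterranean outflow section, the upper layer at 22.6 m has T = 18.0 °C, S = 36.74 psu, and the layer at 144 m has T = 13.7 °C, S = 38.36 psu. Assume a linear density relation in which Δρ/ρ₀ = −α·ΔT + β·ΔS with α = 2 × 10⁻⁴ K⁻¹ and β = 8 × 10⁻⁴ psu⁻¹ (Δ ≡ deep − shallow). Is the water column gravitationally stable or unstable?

stable

ΔT = 13.7 − 18.0 = -4.3 K and ΔS = 38.36 − 36.74 = +1.62 psu (deep − shallow).
−αΔT = 8.60 × 10⁻⁴; βΔS = 1.296 × 10⁻³; sum Δρ/ρ₀ = 2.156 × 10⁻³.
Δρ/ρ₀ > 0, so Δρ > 0: deeper water is denser → statically stable.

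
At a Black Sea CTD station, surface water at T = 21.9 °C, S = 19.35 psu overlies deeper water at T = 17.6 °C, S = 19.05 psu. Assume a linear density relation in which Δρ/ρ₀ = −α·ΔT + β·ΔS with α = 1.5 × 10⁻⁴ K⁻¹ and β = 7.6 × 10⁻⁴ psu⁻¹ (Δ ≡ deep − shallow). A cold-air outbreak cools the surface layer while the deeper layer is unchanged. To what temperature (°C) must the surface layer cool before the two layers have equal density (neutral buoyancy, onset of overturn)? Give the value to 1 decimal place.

Neutral buoyancy requires Δρ = 0, i.e. −α(T_deep − T_surf′) + β(S_deep − S_surf) = 0.
T_surf′ = T_deep − (β/α)·ΔS = 17.6 − (7.6 × 10⁻⁴/1.5 × 10⁻⁴)·(-0.30) = 19.120 °C.
Cooling required: 21.9 − (19.120) = 2.780 °C.

19.1 °C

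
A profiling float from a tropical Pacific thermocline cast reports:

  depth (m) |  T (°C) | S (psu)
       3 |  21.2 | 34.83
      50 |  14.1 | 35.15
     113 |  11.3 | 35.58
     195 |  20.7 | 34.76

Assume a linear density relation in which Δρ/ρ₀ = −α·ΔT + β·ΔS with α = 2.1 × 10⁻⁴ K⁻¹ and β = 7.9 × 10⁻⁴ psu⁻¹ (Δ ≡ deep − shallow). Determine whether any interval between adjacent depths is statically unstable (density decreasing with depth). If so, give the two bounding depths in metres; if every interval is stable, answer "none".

113–195 m

Evaluate Δρ/ρ₀ = −αΔT + βΔS across each adjacent pair:
  3–50 m: −αΔT+βΔS = −(2.1 × 10⁻⁴)(-7.1)+(7.9 × 10⁻⁴)(+0.32) = 1.7 × 10⁻³ → stable
  50–113 m: −αΔT+βΔS = −(2.1 × 10⁻⁴)(-2.8)+(7.9 × 10⁻⁴)(+0.43) = 9.3 × 10⁻⁴ → stable
  113–195 m: −αΔT+βΔS = −(2.1 × 10⁻⁴)(+9.4)+(7.9 × 10⁻⁴)(-0.82) = -2.6 × 10⁻³ → UNSTABLE
The 113–195 m interval has Δρ < 0: lighter water underlies denser water.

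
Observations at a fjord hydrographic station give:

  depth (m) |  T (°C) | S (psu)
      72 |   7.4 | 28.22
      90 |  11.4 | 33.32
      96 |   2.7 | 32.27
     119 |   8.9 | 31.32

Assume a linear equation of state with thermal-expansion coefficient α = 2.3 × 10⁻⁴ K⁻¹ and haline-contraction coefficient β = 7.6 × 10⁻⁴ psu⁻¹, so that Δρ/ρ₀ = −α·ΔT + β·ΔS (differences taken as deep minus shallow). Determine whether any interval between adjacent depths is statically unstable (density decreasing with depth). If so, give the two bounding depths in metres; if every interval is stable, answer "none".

96–119 m

Evaluate Δρ/ρ₀ = −αΔT + βΔS across each adjacent pair:
  72–90 m: −αΔT+βΔS = −(2.3 × 10⁻⁴)(+4.0)+(7.6 × 10⁻⁴)(+5.10) = 3.0 × 10⁻³ → stable
  90–96 m: −αΔT+βΔS = −(2.3 × 10⁻⁴)(-8.7)+(7.6 × 10⁻⁴)(-1.05) = 1.2 × 10⁻³ → stable
  96–119 m: −αΔT+βΔS = −(2.3 × 10⁻⁴)(+6.2)+(7.6 × 10⁻⁴)(-0.95) = -2.1 × 10⁻³ → UNSTABLE
The 96–119 m interval has Δρ < 0: lighter water underlies denser water.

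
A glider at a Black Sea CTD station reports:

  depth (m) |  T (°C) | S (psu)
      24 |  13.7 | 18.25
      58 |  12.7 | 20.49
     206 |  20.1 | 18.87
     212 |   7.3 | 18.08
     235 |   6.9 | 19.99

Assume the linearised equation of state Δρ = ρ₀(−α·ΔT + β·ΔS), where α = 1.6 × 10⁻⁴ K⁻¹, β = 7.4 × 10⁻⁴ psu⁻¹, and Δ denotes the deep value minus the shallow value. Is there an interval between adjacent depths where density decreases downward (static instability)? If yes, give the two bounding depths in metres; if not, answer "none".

58–206 m

Evaluate Δρ/ρ₀ = −αΔT + βΔS across each adjacent pair:
  24–58 m: −αΔT+βΔS = −(1.6 × 10⁻⁴)(-1.0)+(7.4 × 10⁻⁴)(+2.24) = 1.8 × 10⁻³ → stable
  58–206 m: −αΔT+βΔS = −(1.6 × 10⁻⁴)(+7.4)+(7.4 × 10⁻⁴)(-1.62) = -2.4 × 10⁻³ → UNSTABLE
  206–212 m: −αΔT+βΔS = −(1.6 × 10⁻⁴)(-12.8)+(7.4 × 10⁻⁴)(-0.79) = 1.5 × 10⁻³ → stable
  212–235 m: −αΔT+βΔS = −(1.6 × 10⁻⁴)(-0.4)+(7.4 × 10⁻⁴)(+1.91) = 1.5 × 10⁻³ → stable
The 58–206 m interval has Δρ < 0: lighter water underlies denser water.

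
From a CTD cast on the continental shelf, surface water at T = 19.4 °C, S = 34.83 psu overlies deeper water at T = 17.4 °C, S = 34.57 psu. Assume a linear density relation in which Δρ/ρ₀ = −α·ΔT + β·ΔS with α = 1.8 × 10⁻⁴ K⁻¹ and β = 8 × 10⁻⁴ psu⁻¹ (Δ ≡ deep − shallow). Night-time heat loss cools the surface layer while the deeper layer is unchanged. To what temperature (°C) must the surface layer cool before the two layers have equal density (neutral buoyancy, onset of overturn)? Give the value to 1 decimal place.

Neutral buoyancy requires Δρ = 0, i.e. −α(T_deep − T_surf′) + β(S_deep − S_surf) = 0.
T_surf′ = T_deep − (β/α)·ΔS = 17.4 − (8 × 10⁻⁴/1.8 × 10⁻⁴)·(-0.26) = 18.556 °C.
Cooling required: 19.4 − (18.556) = 0.844 °C.

18.6 °C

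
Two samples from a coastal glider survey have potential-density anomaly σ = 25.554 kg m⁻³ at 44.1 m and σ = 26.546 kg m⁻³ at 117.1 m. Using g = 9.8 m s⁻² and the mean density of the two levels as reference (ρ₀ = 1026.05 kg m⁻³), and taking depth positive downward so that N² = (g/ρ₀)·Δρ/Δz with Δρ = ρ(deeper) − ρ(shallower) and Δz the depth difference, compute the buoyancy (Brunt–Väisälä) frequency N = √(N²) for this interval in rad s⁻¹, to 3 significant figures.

Δρ = 1026.546 − 1025.554 = 0.992 kg m⁻³ over Δz = 117.1 − 44.1 = 73 m.
N² = (9.8/1026.05) × (0.992/73) = 1.2979 × 10⁻⁴ s⁻².
N = √(1.2979 × 10⁻⁴) = 0.011393 rad s⁻¹ ≈ 0.0114 rad s⁻¹.

0.0114 rad s⁻¹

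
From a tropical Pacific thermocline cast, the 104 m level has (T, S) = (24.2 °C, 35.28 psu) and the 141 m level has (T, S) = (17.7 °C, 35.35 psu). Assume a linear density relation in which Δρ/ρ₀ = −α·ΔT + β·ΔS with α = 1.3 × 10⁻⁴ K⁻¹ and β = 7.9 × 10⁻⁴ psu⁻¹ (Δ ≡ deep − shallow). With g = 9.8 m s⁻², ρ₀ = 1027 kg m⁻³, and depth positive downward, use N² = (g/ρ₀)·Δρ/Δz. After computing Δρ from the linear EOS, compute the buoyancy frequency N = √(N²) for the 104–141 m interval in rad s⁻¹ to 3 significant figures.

ΔT = -6.5 K, ΔS = +0.07 psu (deep − shallow).
Δρ/ρ₀ = −αΔT + βΔS = 8.45 × 10⁻⁴ + 5.53 × 10⁻⁵ = 9.003 × 10⁻⁴, so Δρ ≈ 0.9246 kg m⁻³.
N² = (g/ρ₀)·Δρ/Δz = g·(Δρ/ρ₀)/Δz = 9.8 × 9.003 × 10⁻⁴ / 37 = 2.3846 × 10⁻⁴ s⁻².
N = √(2.3846 × 10⁻⁴) = 0.015442 rad s⁻¹ ≈ 0.0154 rad s⁻¹.

0.0154 rad s⁻¹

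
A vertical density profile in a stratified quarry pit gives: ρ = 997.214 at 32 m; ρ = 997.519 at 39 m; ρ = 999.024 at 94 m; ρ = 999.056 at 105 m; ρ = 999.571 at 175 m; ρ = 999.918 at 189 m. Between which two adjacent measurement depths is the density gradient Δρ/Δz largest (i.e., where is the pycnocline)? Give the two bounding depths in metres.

Compute the density gradient over each adjacent pair:
  32–39 m: Δρ/Δz = 0.305/7 = 0.044 kg m⁻⁴
  39–94 m: Δρ/Δz = 1.505/55 = 0.027 kg m⁻⁴
  94–105 m: Δρ/Δz = 0.032/11 = 2.9 × 10⁻³ kg m⁻⁴
  105–175 m: Δρ/Δz = 0.515/70 = 7.4 × 10⁻³ kg m⁻⁴
  175–189 m: Δρ/Δz = 0.347/14 = 0.025 kg m⁻⁴
The largest gradient is in the 32–39 m interval — the pycnocline.

32–39 m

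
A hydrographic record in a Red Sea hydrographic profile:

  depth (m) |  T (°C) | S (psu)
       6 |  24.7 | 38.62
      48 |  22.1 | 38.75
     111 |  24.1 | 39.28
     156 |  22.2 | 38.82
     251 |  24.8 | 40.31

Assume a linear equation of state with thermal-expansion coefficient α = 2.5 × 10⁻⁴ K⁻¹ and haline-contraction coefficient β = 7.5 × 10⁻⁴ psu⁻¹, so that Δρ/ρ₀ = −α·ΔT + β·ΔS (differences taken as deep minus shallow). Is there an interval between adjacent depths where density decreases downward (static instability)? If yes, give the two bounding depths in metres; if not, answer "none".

48–111 m

Evaluate Δρ/ρ₀ = −αΔT + βΔS across each adjacent pair:
  6–48 m: −αΔT+βΔS = −(2.5 × 10⁻⁴)(-2.6)+(7.5 × 10⁻⁴)(+0.13) = 7.5 × 10⁻⁴ → stable
  48–111 m: −αΔT+βΔS = −(2.5 × 10⁻⁴)(+2.0)+(7.5 × 10⁻⁴)(+0.53) = -1.0 × 10⁻⁴ → UNSTABLE
  111–156 m: −αΔT+βΔS = −(2.5 × 10⁻⁴)(-1.9)+(7.5 × 10⁻⁴)(-0.46) = 1.3 × 10⁻⁴ → stable
  156–251 m: −αΔT+βΔS = −(2.5 × 10⁻⁴)(+2.6)+(7.5 × 10⁻⁴)(+1.49) = 4.7 × 10⁻⁴ → stable
The 48–111 m interval has Δρ < 0: lighter water underlies denser water.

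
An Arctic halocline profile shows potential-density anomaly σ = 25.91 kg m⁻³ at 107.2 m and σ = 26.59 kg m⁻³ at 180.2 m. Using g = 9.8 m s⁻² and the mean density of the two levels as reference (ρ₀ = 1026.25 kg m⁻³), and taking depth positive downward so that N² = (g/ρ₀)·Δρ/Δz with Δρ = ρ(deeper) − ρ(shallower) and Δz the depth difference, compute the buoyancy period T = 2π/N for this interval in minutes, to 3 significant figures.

Δρ = 1026.59 − 1025.91 = 0.68 kg m⁻³ over Δz = 180.2 − 107.2 = 73 m.
N² = (9.8/1026.25) × (0.68/73) = 8.8953 × 10⁻⁵ s⁻².
N = √(8.8953 × 10⁻⁵) = 9.4315 × 10⁻³ rad s⁻¹, so T = 2π/N = 666.19 s = 11.103 min ≈ 11.1 min.

11.1 min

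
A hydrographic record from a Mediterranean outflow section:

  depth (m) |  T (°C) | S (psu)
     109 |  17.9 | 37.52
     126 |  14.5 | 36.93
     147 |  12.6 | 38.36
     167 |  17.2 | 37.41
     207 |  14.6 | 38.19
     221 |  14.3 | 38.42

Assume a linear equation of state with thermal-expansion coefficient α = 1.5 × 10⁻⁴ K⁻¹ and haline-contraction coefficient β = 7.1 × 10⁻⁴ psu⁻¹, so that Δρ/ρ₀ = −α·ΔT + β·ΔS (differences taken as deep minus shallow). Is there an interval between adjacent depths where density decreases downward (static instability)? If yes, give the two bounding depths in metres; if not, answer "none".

147–167 m

Evaluate Δρ/ρ₀ = −αΔT + βΔS across each adjacent pair:
  109–126 m: −αΔT+βΔS = −(1.5 × 10⁻⁴)(-3.4)+(7.1 × 10⁻⁴)(-0.59) = 9.1 × 10⁻⁵ → stable
  126–147 m: −αΔT+βΔS = −(1.5 × 10⁻⁴)(-1.9)+(7.1 × 10⁻⁴)(+1.43) = 1.3 × 10⁻³ → stable
  147–167 m: −αΔT+βΔS = −(1.5 × 10⁻⁴)(+4.6)+(7.1 × 10⁻⁴)(-0.95) = -1.4 × 10⁻³ → UNSTABLE
  167–207 m: −αΔT+βΔS = −(1.5 × 10⁻⁴)(-2.6)+(7.1 × 10⁻⁴)(+0.78) = 9.4 × 10⁻⁴ → stable
  207–221 m: −αΔT+βΔS = −(1.5 × 10⁻⁴)(-0.3)+(7.1 × 10⁻⁴)(+0.23) = 2.1 × 10⁻⁴ → stable
The 147–167 m interval has Δρ < 0: lighter water underlies denser water.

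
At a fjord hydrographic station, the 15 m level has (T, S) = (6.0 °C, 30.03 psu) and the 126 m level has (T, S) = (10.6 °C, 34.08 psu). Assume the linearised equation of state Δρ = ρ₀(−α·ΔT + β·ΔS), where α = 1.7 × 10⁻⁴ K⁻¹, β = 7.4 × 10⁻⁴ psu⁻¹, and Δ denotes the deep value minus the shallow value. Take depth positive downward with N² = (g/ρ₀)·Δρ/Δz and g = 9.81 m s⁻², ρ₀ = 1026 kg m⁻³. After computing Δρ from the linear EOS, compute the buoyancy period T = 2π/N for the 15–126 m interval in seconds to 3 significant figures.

449 s

ΔT = +4.6 K, ΔS = +4.05 psu (deep − shallow).
Δρ/ρ₀ = −αΔT + βΔS = -7.82 × 10⁻⁴ + 2.997 × 10⁻³ = 2.215 × 10⁻³, so Δρ ≈ 2.273 kg m⁻³.
N² = (g/ρ₀)·Δρ/Δz = g·(Δρ/ρ₀)/Δz = 9.81 × 2.215 × 10⁻³ / 111 = 1.9576 × 10⁻⁴ s⁻².
N = √(1.9576 × 10⁻⁴) = 0.013991 rad s⁻¹ → T = 2π/N = 449.09 s ≈ 449 s.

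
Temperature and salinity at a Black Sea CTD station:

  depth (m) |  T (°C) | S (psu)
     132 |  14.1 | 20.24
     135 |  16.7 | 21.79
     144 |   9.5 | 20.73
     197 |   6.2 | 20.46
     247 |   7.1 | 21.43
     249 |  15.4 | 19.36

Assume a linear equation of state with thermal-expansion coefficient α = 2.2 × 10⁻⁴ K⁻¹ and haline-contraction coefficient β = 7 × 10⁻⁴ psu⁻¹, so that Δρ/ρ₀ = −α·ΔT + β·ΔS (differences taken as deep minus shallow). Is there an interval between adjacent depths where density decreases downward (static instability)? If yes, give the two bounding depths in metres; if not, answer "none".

247–249 m

Evaluate Δρ/ρ₀ = −αΔT + βΔS across each adjacent pair:
  132–135 m: −αΔT+βΔS = −(2.2 × 10⁻⁴)(+2.6)+(7 × 10⁻⁴)(+1.55) = 5.1 × 10⁻⁴ → stable
  135–144 m: −αΔT+βΔS = −(2.2 × 10⁻⁴)(-7.2)+(7 × 10⁻⁴)(-1.06) = 8.4 × 10⁻⁴ → stable
  144–197 m: −αΔT+βΔS = −(2.2 × 10⁻⁴)(-3.3)+(7 × 10⁻⁴)(-0.27) = 5.4 × 10⁻⁴ → stable
  197–247 m: −αΔT+βΔS = −(2.2 × 10⁻⁴)(+0.9)+(7 × 10⁻⁴)(+0.97) = 4.8 × 10⁻⁴ → stable
  247–249 m: −αΔT+βΔS = −(2.2 × 10⁻⁴)(+8.3)+(7 × 10⁻⁴)(-2.07) = -3.3 × 10⁻³ → UNSTABLE
The 247–249 m interval has Δρ < 0: lighter water underlies denser water.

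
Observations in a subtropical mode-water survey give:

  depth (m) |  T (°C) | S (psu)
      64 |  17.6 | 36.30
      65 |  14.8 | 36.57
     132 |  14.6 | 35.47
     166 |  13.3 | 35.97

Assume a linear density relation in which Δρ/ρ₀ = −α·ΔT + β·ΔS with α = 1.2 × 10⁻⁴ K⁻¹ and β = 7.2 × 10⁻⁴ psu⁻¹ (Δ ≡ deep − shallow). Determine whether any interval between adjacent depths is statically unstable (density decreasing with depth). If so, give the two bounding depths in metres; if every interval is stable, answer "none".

Evaluate Δρ/ρ₀ = −αΔT + βΔS across each adjacent pair:
  64–65 m: −αΔT+βΔS = −(1.2 × 10⁻⁴)(-2.8)+(7.2 × 10⁻⁴)(+0.27) = 5.3 × 10⁻⁴ → stable
  65–132 m: −αΔT+βΔS = −(1.2 × 10⁻⁴)(-0.2)+(7.2 × 10⁻⁴)(-1.10) = -7.7 × 10⁻⁴ → UNSTABLE
  132–166 m: −αΔT+βΔS = −(1.2 × 10⁻⁴)(-1.3)+(7.2 × 10⁻⁴)(+0.50) = 5.2 × 10⁻⁴ → stable
The 65–132 m interval has Δρ < 0: lighter water underlies denser water.

65–132 m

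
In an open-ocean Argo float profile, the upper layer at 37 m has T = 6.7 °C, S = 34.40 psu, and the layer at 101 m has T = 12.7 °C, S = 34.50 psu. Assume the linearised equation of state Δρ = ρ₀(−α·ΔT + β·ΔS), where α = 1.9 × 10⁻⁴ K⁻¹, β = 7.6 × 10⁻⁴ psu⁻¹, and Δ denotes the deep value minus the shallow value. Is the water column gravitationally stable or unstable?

unstable

ΔT = 12.7 − 6.7 = +6.0 K and ΔS = 34.50 − 34.40 = +0.10 psu (deep − shallow).
−αΔT = -1.14 × 10⁻³; βΔS = 7.60 × 10⁻⁵; sum Δρ/ρ₀ = -1.064 × 10⁻³.
Δρ/ρ₀ < 0, so Δρ < 0: deeper water is lighter → statically unstable; the column would overturn.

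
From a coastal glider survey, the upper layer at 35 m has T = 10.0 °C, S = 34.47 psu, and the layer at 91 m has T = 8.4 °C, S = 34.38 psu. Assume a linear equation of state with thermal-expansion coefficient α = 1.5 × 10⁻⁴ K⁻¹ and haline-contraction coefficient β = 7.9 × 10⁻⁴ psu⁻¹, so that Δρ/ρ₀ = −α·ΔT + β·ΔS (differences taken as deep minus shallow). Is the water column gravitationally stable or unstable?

stable

ΔT = 8.4 − 10.0 = -1.6 K and ΔS = 34.38 − 34.47 = -0.09 psu (deep − shallow).
−αΔT = 2.40 × 10⁻⁴; βΔS = -7.11 × 10⁻⁵; sum Δρ/ρ₀ = 1.689 × 10⁻⁴.
Δρ/ρ₀ > 0, so Δρ > 0: deeper water is denser → statically stable.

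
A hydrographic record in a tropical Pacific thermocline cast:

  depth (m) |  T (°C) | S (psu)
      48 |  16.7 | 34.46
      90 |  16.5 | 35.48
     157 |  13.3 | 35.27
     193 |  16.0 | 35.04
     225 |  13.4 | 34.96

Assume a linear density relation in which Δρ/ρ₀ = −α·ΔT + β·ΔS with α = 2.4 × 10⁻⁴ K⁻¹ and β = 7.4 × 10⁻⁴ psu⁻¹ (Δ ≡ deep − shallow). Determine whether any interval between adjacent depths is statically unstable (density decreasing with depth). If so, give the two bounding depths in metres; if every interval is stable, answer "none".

Evaluate Δρ/ρ₀ = −αΔT + βΔS across each adjacent pair:
  48–90 m: −αΔT+βΔS = −(2.4 × 10⁻⁴)(-0.2)+(7.4 × 10⁻⁴)(+1.02) = 8.0 × 10⁻⁴ → stable
  90–157 m: −αΔT+βΔS = −(2.4 × 10⁻⁴)(-3.2)+(7.4 × 10⁻⁴)(-0.21) = 6.1 × 10⁻⁴ → stable
  157–193 m: −αΔT+βΔS = −(2.4 × 10⁻⁴)(+2.7)+(7.4 × 10⁻⁴)(-0.23) = -8.2 × 10⁻⁴ → UNSTABLE
  193–225 m: −αΔT+βΔS = −(2.4 × 10⁻⁴)(-2.6)+(7.4 × 10⁻⁴)(-0.08) = 5.6 × 10⁻⁴ → stable
The 157–193 m interval has Δρ < 0: lighter water underlies denser water.

157–193 m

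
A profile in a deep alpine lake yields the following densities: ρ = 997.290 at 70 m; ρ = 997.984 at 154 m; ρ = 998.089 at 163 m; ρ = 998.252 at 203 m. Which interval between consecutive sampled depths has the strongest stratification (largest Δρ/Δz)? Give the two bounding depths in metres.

Compute the density gradient over each adjacent pair:
  70–154 m: Δρ/Δz = 0.694/84 = 8.3 × 10⁻³ kg m⁻⁴
  154–163 m: Δρ/Δz = 0.105/9 = 0.012 kg m⁻⁴
  163–203 m: Δρ/Δz = 0.163/40 = 4.1 × 10⁻³ kg m⁻⁴
The largest gradient is in the 154–163 m interval — the pycnocline.

154–163 m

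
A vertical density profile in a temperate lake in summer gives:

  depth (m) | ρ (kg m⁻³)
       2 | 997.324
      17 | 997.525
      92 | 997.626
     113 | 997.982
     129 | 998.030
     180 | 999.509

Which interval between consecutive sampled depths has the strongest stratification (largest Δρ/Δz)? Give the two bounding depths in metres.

Compute the density gradient over each adjacent pair:
  2–17 m: Δρ/Δz = 0.201/15 = 0.013 kg m⁻⁴
  17–92 m: Δρ/Δz = 0.101/75 = 1.3 × 10⁻³ kg m⁻⁴
  92–113 m: Δρ/Δz = 0.356/21 = 0.017 kg m⁻⁴
  113–129 m: Δρ/Δz = 0.048/16 = 3.0 × 10⁻³ kg m⁻⁴
  129–180 m: Δρ/Δz = 1.479/51 = 0.029 kg m⁻⁴
The largest gradient is in the 129–180 m interval — the pycnocline.

129–180 m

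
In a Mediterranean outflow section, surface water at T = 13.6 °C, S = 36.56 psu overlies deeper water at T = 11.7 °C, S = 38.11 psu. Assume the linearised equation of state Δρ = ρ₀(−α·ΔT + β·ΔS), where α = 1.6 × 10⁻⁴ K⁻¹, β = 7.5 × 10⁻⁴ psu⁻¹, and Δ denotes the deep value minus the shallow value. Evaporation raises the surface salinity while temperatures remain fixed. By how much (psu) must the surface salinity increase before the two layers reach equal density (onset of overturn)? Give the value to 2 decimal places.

Neutral buoyancy requires −α(T_deep − T_surf) + β(S_deep − S_surf′) = 0.
S_surf′ = S_deep − (α/β)·ΔT = 38.11 − (1.6 × 10⁻⁴/7.5 × 10⁻⁴)·(-1.9) = 38.5153 psu.
Increase required: 38.5153 − 36.56 = 1.9553 psu.

1.96 psu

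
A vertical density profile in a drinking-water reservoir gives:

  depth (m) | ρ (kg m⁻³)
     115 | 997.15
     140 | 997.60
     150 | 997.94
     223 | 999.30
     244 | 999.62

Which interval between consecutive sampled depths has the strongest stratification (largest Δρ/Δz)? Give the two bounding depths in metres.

Compute the density gradient over each adjacent pair:
  115–140 m: Δρ/Δz = 0.45/25 = 0.018 kg m⁻⁴
  140–150 m: Δρ/Δz = 0.34/10 = 0.034 kg m⁻⁴
  150–223 m: Δρ/Δz = 1.36/73 = 0.019 kg m⁻⁴
  223–244 m: Δρ/Δz = 0.32/21 = 0.015 kg m⁻⁴
The largest gradient is in the 140–150 m interval — the pycnocline.

140–150 m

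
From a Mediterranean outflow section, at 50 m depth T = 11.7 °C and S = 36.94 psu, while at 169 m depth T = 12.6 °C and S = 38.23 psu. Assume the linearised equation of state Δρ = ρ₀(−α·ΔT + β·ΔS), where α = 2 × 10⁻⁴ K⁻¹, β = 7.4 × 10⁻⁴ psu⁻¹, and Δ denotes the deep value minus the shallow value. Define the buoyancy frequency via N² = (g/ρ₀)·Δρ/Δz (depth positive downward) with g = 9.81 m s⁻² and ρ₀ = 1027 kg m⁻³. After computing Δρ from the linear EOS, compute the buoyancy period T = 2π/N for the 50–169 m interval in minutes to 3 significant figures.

13.1 min

ΔT = +0.9 K, ΔS = +1.29 psu (deep − shallow).
Δρ/ρ₀ = −αΔT + βΔS = -1.80 × 10⁻⁴ + 9.546 × 10⁻⁴ = 7.746 × 10⁻⁴, so Δρ ≈ 0.7955 kg m⁻³.
N² = (g/ρ₀)·Δρ/Δz = g·(Δρ/ρ₀)/Δz = 9.81 × 7.746 × 10⁻⁴ / 119 = 6.3856 × 10⁻⁵ s⁻².
N = √(6.3856 × 10⁻⁵) = 7.9910 × 10⁻³ rad s⁻¹ → T = 2π/N = 786.28 s = 13.105 min ≈ 13.1 min.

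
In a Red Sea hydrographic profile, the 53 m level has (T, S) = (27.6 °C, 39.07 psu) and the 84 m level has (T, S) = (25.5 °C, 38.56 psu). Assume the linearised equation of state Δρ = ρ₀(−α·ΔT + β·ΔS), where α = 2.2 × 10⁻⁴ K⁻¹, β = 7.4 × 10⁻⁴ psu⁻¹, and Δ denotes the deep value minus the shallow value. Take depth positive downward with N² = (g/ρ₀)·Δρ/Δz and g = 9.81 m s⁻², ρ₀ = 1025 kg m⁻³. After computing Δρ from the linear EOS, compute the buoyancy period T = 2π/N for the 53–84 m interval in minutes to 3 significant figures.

ΔT = -2.1 K, ΔS = -0.51 psu (deep − shallow).
Δρ/ρ₀ = −αΔT + βΔS = 4.62 × 10⁻⁴ − 3.774 × 10⁻⁴ = 8.46 × 10⁻⁵, so Δρ ≈ 0.08672 kg m⁻³.
N² = (g/ρ₀)·Δρ/Δz = g·(Δρ/ρ₀)/Δz = 9.81 × 8.46 × 10⁻⁵ / 31 = 2.6772 × 10⁻⁵ s⁻².
N = √(2.6772 × 10⁻⁵) = 5.1742 × 10⁻³ rad s⁻¹ → T = 2π/N = 1.2143 × 10³ s = 20.238 min ≈ 20.2 min.

20.2 min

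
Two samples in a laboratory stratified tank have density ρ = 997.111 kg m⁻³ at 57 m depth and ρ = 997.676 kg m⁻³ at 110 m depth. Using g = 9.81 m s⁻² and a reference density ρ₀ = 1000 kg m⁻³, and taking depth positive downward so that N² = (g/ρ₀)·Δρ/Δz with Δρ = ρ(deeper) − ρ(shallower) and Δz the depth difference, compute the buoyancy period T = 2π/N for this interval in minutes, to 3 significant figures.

Δρ = 997.676 − 997.111 = 0.565 kg m⁻³ over Δz = 110 − 57 = 53 m.
N² = (9.81/1000) × (0.565/53) = 1.0458 × 10⁻⁴ s⁻².
N = √(1.0458 × 10⁻⁴) = 0.010226 rad s⁻¹, so T = 2π/N = 614.43 s = 10.240 min ≈ 10.2 min.
N² > 0, so the interval is statically stable.

10.2 min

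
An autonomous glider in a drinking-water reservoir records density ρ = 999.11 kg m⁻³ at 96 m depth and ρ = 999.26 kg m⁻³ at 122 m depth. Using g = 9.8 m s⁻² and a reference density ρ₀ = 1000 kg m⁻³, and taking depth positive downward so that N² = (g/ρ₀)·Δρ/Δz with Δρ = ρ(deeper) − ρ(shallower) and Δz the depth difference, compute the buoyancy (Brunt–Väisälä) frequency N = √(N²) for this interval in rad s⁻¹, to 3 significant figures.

7.52 × 10⁻³ rad s⁻¹

Δρ = 999.26 − 999.11 = 0.15 kg m⁻³ over Δz = 122 − 96 = 26 m.
N² = (9.8/1000) × (0.15/26) = 5.6538 × 10⁻⁵ s⁻².
N = √(5.6538 × 10⁻⁵) = 7.5192 × 10⁻³ rad s⁻¹ ≈ 7.52 × 10⁻³ rad s⁻¹.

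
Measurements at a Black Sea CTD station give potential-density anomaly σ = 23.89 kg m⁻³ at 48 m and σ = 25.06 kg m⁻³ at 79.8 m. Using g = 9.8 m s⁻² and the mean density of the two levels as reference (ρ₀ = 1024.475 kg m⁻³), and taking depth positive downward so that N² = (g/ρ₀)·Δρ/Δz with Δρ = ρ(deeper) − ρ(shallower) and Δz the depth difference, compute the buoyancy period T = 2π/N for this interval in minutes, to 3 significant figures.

Δρ = 1025.06 − 1023.89 = 1.17 kg m⁻³ over Δz = 79.8 − 48 = 31.8 m.
N² = (9.8/1024.475) × (1.17/31.8) = 3.5195 × 10⁻⁴ s⁻².
N = √(3.5195 × 10⁻⁴) = 0.018760 rad s⁻¹, so T = 2π/N = 334.92 s = 5.5820 min ≈ 5.58 min.

5.58 min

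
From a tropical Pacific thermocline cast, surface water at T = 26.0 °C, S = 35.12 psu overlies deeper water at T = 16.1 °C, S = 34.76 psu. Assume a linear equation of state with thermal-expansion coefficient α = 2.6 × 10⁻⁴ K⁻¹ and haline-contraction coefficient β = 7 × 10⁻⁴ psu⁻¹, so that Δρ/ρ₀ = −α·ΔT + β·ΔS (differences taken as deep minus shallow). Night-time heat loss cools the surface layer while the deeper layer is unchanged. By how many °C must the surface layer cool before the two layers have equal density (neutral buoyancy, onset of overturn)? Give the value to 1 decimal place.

8.9 °C

Neutral buoyancy requires Δρ = 0, i.e. −α(T_deep − T_surf′) + β(S_deep − S_surf) = 0.
T_surf′ = T_deep − (β/α)·ΔS = 16.1 − (7 × 10⁻⁴/2.6 × 10⁻⁴)·(-0.36) = 17.069 °C.
Cooling required: 26.0 − (17.069) = 8.931 °C.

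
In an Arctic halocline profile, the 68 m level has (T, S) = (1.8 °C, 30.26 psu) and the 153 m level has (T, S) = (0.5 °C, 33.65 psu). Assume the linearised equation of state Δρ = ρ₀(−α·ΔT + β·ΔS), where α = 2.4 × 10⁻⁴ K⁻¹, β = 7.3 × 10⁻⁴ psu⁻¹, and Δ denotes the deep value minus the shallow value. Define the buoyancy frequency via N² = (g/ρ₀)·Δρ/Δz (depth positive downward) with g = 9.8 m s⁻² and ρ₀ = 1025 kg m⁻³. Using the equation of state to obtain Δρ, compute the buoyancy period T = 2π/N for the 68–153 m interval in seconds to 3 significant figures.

ΔT = -1.3 K, ΔS = +3.39 psu (deep − shallow).
Δρ/ρ₀ = −αΔT + βΔS = 3.12 × 10⁻⁴ + 2.4747 × 10⁻³ = 2.7867 × 10⁻³, so Δρ ≈ 2.856 kg m⁻³.
N² = (g/ρ₀)·Δρ/Δz = g·(Δρ/ρ₀)/Δz = 9.8 × 2.7867 × 10⁻³ / 85 = 3.2129 × 10⁻⁴ s⁻².
N = √(3.2129 × 10⁻⁴) = 0.017925 rad s⁻¹ → T = 2π/N = 350.53 s ≈ 351 s.

351 s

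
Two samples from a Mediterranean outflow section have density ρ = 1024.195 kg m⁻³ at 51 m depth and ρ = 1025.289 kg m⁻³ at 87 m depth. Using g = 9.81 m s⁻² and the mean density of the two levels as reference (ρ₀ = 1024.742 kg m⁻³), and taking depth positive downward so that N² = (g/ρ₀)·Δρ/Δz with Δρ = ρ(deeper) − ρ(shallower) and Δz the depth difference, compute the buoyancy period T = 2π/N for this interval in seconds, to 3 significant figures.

Δρ = 1025.289 − 1024.195 = 1.094 kg m⁻³ over Δz = 87 − 51 = 36 m.
N² = (9.81/1024.742) × (1.094/36) = 2.9092 × 10⁻⁴ s⁻².
N = √(2.9092 × 10⁻⁴) = 0.017056 rad s⁻¹, so T = 2π/N = 368.39 s ≈ 368 s.

368 s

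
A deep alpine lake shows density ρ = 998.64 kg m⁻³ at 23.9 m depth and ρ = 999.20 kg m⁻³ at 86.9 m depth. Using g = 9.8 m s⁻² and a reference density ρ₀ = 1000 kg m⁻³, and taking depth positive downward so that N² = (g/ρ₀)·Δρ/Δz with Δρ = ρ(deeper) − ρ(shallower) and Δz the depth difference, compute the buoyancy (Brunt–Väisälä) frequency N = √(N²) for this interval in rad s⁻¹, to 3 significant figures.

Δρ = 999.20 − 998.64 = 0.56 kg m⁻³ over Δz = 86.9 − 23.9 = 63 m.
N² = (9.8/1000) × (0.56/63) = 8.7111 × 10⁻⁵ s⁻².
N = √(8.7111 × 10⁻⁵) = 9.3333 × 10⁻³ rad s⁻¹ ≈ 9.33 × 10⁻³ rad s⁻¹.

9.33 × 10⁻³ rad s⁻¹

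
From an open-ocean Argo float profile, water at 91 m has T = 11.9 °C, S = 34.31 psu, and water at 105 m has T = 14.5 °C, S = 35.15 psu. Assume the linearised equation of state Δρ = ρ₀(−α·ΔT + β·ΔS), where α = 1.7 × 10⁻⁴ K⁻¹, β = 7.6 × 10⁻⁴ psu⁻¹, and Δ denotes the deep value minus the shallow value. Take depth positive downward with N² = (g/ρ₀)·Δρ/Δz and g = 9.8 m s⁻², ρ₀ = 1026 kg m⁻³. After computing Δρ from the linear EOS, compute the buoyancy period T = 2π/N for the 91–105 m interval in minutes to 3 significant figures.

8.93 min

ΔT = +2.6 K, ΔS = +0.84 psu (deep − shallow).
Δρ/ρ₀ = −αΔT + βΔS = -4.42 × 10⁻⁴ + 6.384 × 10⁻⁴ = 1.964 × 10⁻⁴, so Δρ ≈ 0.2015 kg m⁻³.
N² = (g/ρ₀)·Δρ/Δz = g·(Δρ/ρ₀)/Δz = 9.8 × 1.964 × 10⁻⁴ / 14 = 1.3748 × 10⁻⁴ s⁻².
N = √(1.3748 × 10⁻⁴) = 0.011725 rad s⁻¹ → T = 2π/N = 535.88 s = 8.9313 min ≈ 8.93 min.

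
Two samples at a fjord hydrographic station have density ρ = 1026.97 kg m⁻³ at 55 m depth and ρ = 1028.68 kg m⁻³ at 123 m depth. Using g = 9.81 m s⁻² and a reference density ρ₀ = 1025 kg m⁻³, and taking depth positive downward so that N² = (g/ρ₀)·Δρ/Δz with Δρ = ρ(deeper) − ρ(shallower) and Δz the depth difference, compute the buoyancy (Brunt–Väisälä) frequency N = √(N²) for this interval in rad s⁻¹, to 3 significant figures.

Δρ = 1028.68 − 1026.97 = 1.71 kg m⁻³ over Δz = 123 − 55 = 68 m.
N² = (9.81/1025) × (1.71/68) = 2.4068 × 10⁻⁴ s⁻².
N = √(2.4068 × 10⁻⁴) = 0.015514 rad s⁻¹ ≈ 0.0155 rad s⁻¹.

0.0155 rad s⁻¹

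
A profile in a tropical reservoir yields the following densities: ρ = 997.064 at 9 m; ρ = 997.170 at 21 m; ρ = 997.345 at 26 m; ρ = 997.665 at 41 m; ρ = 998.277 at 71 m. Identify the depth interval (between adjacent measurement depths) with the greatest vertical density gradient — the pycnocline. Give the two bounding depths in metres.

Compute the density gradient over each adjacent pair:
  9–21 m: Δρ/Δz = 0.106/12 = 8.8 × 10⁻³ kg m⁻⁴
  21–26 m: Δρ/Δz = 0.175/5 = 0.035 kg m⁻⁴
  26–41 m: Δρ/Δz = 0.320/15 = 0.021 kg m⁻⁴
  41–71 m: Δρ/Δz = 0.612/30 = 0.020 kg m⁻⁴
The largest gradient is in the 21–26 m interval — the pycnocline.

21–26 m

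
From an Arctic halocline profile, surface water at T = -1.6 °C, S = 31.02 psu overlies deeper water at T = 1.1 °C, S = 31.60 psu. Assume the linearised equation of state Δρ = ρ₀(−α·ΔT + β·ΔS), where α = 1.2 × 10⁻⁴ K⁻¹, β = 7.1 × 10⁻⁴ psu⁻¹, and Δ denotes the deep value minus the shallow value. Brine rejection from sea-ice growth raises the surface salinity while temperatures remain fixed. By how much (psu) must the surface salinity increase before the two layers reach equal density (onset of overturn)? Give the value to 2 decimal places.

0.12 psu

Neutral buoyancy requires −α(T_deep − T_surf) + β(S_deep − S_surf′) = 0.
S_surf′ = S_deep − (α/β)·ΔT = 31.60 − (1.2 × 10⁻⁴/7.1 × 10⁻⁴)·(+2.7) = 31.1437 psu.
Increase required: 31.1437 − 31.02 = 0.1237 psu.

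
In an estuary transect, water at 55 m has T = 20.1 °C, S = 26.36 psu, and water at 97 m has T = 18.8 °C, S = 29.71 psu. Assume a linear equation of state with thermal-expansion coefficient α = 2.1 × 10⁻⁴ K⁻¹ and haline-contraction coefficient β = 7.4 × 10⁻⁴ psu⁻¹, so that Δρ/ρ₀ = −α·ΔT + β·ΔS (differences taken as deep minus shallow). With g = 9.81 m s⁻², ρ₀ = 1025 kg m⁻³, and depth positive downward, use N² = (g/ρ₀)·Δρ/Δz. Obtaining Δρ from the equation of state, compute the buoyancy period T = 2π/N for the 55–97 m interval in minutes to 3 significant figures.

ΔT = -1.3 K, ΔS = +3.35 psu (deep − shallow).
Δρ/ρ₀ = −αΔT + βΔS = 2.73 × 10⁻⁴ + 2.479 × 10⁻³ = 2.752 × 10⁻³, so Δρ ≈ 2.821 kg m⁻³.
N² = (g/ρ₀)·Δρ/Δz = g·(Δρ/ρ₀)/Δz = 9.81 × 2.752 × 10⁻³ / 42 = 6.4279 × 10⁻⁴ s⁻².
N = √(6.4279 × 10⁻⁴) = 0.025353 rad s⁻¹ → T = 2π/N = 247.83 s = 4.1305 min ≈ 4.13 min.

4.13 min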